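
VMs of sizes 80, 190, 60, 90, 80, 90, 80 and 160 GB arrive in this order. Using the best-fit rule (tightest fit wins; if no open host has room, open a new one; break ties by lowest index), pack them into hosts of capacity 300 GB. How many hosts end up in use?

  80 → host 1 (new)  [load 80/300]
  190 → host 1  [load 270/300]
  60 → host 2 (new)  [load 60/300]
  90 → host 2  [load 150/300]
  80 → host 2  [load 230/300]
  90 → host 3 (new)  [load 90/300]
  80 → host 3  [load 170/300]
  160 → host 4 (new)  [load 160/300]
4 hosts opened.

4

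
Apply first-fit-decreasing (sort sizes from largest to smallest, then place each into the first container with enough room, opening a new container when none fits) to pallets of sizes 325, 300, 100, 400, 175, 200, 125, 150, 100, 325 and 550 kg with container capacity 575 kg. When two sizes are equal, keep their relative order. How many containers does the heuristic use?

5

Sorted descending: 550, 400, 325, 325, 300, 200, 175, 150, 125, 100, 100.
  550 → container 1 (new)  [load 550/575]
  400 → container 2 (new)  [load 400/575]
  325 → container 3 (new)  [load 325/575]
  325 → container 4 (new)  [load 325/575]
  300 → container 5 (new)  [load 300/575]
  200 → container 3  [load 525/575]
  175 → container 2  [load 575/575]
  150 → container 4  [load 475/575]
  125 → container 5  [load 425/575]
  100 → container 4  [load 575/575]
  100 → container 5  [load 525/575]
5 containers opened.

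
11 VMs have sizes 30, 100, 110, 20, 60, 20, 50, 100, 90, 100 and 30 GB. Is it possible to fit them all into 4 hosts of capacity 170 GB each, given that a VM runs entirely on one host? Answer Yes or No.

No

Total = 710 GB; ⌈710/170⌉ = 5.
At least 5 hosts are required, but only 4 are allowed.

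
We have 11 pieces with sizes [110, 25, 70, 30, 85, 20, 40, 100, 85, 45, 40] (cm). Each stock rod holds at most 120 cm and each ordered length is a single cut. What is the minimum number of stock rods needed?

6

Total = 110 + 100 + 85 + 85 + 70 + 45 + 40 + 40 + 30 + 25 + 20 = 650 cm.
Lower bound: ⌈650/120⌉ = 6 stock rods.
A packing using 6 stock rods:
  stock rod 1: 110 = 110
  stock rod 2: 100 + 20 = 120
  stock rod 3: 85 + 30 = 115
  stock rod 4: 85 + 25 = 110
  stock rod 5: 70 + 45 = 115
  stock rod 6: 40 + 40 = 80
This matches the lower bound, so 6 is optimal.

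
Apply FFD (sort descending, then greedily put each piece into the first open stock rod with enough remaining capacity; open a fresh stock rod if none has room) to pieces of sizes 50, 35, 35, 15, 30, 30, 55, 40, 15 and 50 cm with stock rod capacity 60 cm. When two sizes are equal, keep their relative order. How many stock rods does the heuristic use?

Sorted descending: 55, 50, 50, 40, 35, 35, 30, 30, 15, 15.
  55 → stock rod 1 (new)  [load 55/60]
  50 → stock rod 2 (new)  [load 50/60]
  50 → stock rod 3 (new)  [load 50/60]
  40 → stock rod 4 (new)  [load 40/60]
  35 → stock rod 5 (new)  [load 35/60]
  35 → stock rod 6 (new)  [load 35/60]
  30 → stock rod 7 (new)  [load 30/60]
  30 → stock rod 7  [load 60/60]
  15 → stock rod 4  [load 55/60]
  15 → stock rod 5  [load 50/60]
7 stock rods opened.

7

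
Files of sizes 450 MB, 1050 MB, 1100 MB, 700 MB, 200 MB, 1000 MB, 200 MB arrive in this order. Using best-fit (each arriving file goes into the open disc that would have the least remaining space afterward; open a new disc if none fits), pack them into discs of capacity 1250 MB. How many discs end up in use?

  450 → disc 1 (new)  [load 450/1250]
  1050 → disc 2 (new)  [load 1050/1250]
  1100 → disc 3 (new)  [load 1100/1250]
  700 → disc 1  [load 1150/1250]
  200 → disc 2  [load 1250/1250]
  1000 → disc 4 (new)  [load 1000/1250]
  200 → disc 4  [load 1200/1250]
4 discs opened.

4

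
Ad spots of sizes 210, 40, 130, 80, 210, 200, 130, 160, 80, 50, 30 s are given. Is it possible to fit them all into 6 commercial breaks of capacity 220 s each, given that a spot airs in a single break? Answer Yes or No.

No

Total = 1320 s; ⌈1320/220⌉ = 6.
The bound of 6 does not rule out 6, but exhaustive search shows no assignment into 6 commercial breaks of capacity 220 s exists — the minimum is 7.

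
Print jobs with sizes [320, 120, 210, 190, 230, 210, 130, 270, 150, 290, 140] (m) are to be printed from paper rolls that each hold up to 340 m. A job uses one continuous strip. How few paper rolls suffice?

8

Total = 320 + 290 + 270 + 230 + 210 + 210 + 190 + 150 + 140 + 130 + 120 = 2260 m.
Lower bound: ⌈2260/340⌉ = 7 paper rolls.
A packing using 8 paper rolls:
  roll 1: 320 = 320
  roll 2: 290 = 290
  roll 3: 270 = 270
  roll 4: 230 = 230
  roll 5: 210 + 130 = 340
  roll 6: 210 + 120 = 330
  roll 7: 190 + 150 = 340
  roll 8: 140 = 140
No arrangement into 7 paper rolls stays within capacity, so 8 is optimal.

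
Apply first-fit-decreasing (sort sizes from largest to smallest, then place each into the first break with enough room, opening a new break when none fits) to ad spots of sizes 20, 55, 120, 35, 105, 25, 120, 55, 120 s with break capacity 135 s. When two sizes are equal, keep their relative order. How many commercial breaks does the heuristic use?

6

Sorted descending: 120, 120, 120, 105, 55, 55, 35, 25, 20.
  120 → break 1 (new)  [load 120/135]
  120 → break 2 (new)  [load 120/135]
  120 → break 3 (new)  [load 120/135]
  105 → break 4 (new)  [load 105/135]
  55 → break 5 (new)  [load 55/135]
  55 → break 5  [load 110/135]
  35 → break 6 (new)  [load 35/135]
  25 → break 4  [load 130/135]
  20 → break 5  [load 130/135]
6 commercial breaks opened.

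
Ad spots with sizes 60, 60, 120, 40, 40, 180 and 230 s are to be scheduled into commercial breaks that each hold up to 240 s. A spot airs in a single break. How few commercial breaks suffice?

4

Total = 230 + 180 + 120 + 60 + 60 + 40 + 40 = 730 s.
Lower bound: ⌈730/240⌉ = 4 commercial breaks.
A packing using 4 commercial breaks:
  break 1: 230 = 230
  break 2: 180 + 60 = 240
  break 3: 120 + 60 + 40 = 220
  break 4: 40 = 40
This matches the lower bound, so 4 is optimal.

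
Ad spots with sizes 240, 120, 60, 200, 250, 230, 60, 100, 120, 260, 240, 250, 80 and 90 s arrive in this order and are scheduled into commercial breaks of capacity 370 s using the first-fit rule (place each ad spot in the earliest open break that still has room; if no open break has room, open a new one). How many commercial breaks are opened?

  240 → break 1 (new)  [load 240/370]
  120 → break 1  [load 360/370]
  60 → break 2 (new)  [load 60/370]
  200 → break 2  [load 260/370]
  250 → break 3 (new)  [load 250/370]
  230 → break 4 (new)  [load 230/370]
  60 → break 2  [load 320/370]
  100 → break 3  [load 350/370]
  120 → break 4  [load 350/370]
  260 → break 5 (new)  [load 260/370]
  240 → break 6 (new)  [load 240/370]
  250 → break 7 (new)  [load 250/370]
  80 → break 5  [load 340/370]
  90 → break 6  [load 330/370]
7 commercial breaks opened.

7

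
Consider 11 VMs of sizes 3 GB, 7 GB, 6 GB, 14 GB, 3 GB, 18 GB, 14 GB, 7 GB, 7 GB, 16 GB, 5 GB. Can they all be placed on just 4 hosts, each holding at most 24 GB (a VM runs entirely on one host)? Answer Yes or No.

Total = 100 GB; ⌈100/24⌉ = 5.
At least 5 hosts are required, but only 4 are allowed.

No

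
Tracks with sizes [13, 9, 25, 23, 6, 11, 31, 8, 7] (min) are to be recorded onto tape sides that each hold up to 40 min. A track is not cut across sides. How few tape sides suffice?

Total = 31 + 25 + 23 + 13 + 11 + 9 + 8 + 7 + 6 = 133 min.
Lower bound: ⌈133/40⌉ = 4 tape sides.
A packing using 4 tape sides:
  side 1: 31 + 9 = 40
  side 2: 25 + 13 = 38
  side 3: 23 + 11 + 6 = 40
  side 4: 8 + 7 = 15
This matches the lower bound, so 4 is optimal.

4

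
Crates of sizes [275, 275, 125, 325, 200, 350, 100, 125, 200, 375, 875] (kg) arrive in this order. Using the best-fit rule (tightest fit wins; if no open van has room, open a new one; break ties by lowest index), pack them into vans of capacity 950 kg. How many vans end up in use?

  275 → van 1 (new)  [load 275/950]
  275 → van 1  [load 550/950]
  125 → van 1  [load 675/950]
  325 → van 2 (new)  [load 325/950]
  200 → van 1  [load 875/950]
  350 → van 2  [load 675/950]
  100 → van 2  [load 775/950]
  125 → van 2  [load 900/950]
  200 → van 3 (new)  [load 200/950]
  375 → van 3  [load 575/950]
  875 → van 4 (new)  [load 875/950]
4 vans opened.

4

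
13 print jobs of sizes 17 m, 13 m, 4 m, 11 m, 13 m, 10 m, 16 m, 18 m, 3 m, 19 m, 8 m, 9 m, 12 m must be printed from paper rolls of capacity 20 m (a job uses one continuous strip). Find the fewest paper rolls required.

Total = 19 + 18 + 17 + 16 + 13 + 13 + 12 + 11 + 10 + 9 + 8 + 4 + 3 = 153 m.
Lower bound: ⌈153/20⌉ = 8 paper rolls.
A packing using 9 paper rolls:
  roll 1: 19 = 19
  roll 2: 18 = 18
  roll 3: 17 + 3 = 20
  roll 4: 16 + 4 = 20
  roll 5: 13 = 13
  roll 6: 13 = 13
  roll 7: 12 + 8 = 20
  roll 8: 11 + 9 = 20
  roll 9: 10 = 10
No arrangement into 8 paper rolls stays within capacity, so 9 is optimal.

9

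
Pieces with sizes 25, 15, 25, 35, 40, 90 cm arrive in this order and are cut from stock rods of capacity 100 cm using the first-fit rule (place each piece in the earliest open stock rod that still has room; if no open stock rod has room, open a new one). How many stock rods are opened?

  25 → stock rod 1 (new)  [load 25/100]
  15 → stock rod 1  [load 40/100]
  25 → stock rod 1  [load 65/100]
  35 → stock rod 1  [load 100/100]
  40 → stock rod 2 (new)  [load 40/100]
  90 → stock rod 3 (new)  [load 90/100]
3 stock rods opened.

3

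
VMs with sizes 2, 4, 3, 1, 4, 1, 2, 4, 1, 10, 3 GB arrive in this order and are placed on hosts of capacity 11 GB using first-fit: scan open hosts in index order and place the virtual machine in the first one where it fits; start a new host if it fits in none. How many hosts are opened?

  2 → host 1 (new)  [load 2/11]
  4 → host 1  [load 6/11]
  3 → host 1  [load 9/11]
  1 → host 1  [load 10/11]
  4 → host 2 (new)  [load 4/11]
  1 → host 1  [load 11/11]
  2 → host 2  [load 6/11]
  4 → host 2  [load 10/11]
  1 → host 2  [load 11/11]
  10 → host 3 (new)  [load 10/11]
  3 → host 4 (new)  [load 3/11]
4 hosts opened.

4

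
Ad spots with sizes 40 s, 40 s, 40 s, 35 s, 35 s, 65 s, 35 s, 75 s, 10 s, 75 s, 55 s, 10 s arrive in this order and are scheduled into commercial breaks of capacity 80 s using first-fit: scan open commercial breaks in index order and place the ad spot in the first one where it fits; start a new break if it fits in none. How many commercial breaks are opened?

7

  40 → break 1 (new)  [load 40/80]
  40 → break 1  [load 80/80]
  40 → break 2 (new)  [load 40/80]
  35 → break 2  [load 75/80]
  35 → break 3 (new)  [load 35/80]
  65 → break 4 (new)  [load 65/80]
  35 → break 3  [load 70/80]
  75 → break 5 (new)  [load 75/80]
  10 → break 3  [load 80/80]
  75 → break 6 (new)  [load 75/80]
  55 → break 7 (new)  [load 55/80]
  10 → break 4  [load 75/80]
7 commercial breaks opened.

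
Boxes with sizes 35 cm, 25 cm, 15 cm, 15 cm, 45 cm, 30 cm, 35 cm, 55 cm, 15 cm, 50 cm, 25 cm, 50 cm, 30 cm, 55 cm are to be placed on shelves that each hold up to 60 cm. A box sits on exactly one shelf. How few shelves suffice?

Total = 55 + 55 + 50 + 50 + 45 + 35 + 35 + 30 + 30 + 25 + 25 + 15 + 15 + 15 = 480 cm.
Lower bound: ⌈480/60⌉ = 8 shelves.
A packing using 9 shelves:
  shelf 1: 55 = 55
  shelf 2: 55 = 55
  shelf 3: 50 = 50
  shelf 4: 50 = 50
  shelf 5: 45 + 15 = 60
  shelf 6: 35 + 25 = 60
  shelf 7: 35 + 25 = 60
  shelf 8: 30 + 30 = 60
  shelf 9: 15 + 15 = 30
No arrangement into 8 shelves stays within capacity, so 9 is optimal.

9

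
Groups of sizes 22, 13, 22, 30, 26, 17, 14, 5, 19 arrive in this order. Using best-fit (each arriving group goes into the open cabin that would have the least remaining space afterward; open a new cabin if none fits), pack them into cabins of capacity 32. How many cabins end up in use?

7

  22 → cabin 1 (new)  [load 22/32]
  13 → cabin 2 (new)  [load 13/32]
  22 → cabin 3 (new)  [load 22/32]
  30 → cabin 4 (new)  [load 30/32]
  26 → cabin 5 (new)  [load 26/32]
  17 → cabin 2  [load 30/32]
  14 → cabin 6 (new)  [load 14/32]
  5 → cabin 5  [load 31/32]
  19 → cabin 7 (new)  [load 19/32]
7 cabins opened.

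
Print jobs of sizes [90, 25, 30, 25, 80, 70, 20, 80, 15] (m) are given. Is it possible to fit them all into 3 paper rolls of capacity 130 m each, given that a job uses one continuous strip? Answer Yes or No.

No

Total = 435 m; ⌈435/130⌉ = 4.
At least 4 paper rolls are required, but only 3 are allowed.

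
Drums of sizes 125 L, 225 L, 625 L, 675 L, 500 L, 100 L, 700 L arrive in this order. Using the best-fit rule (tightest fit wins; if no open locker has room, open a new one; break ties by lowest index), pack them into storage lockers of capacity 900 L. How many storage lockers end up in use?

  125 → locker 1 (new)  [load 125/900]
  225 → locker 1  [load 350/900]
  625 → locker 2 (new)  [load 625/900]
  675 → locker 3 (new)  [load 675/900]
  500 → locker 1  [load 850/900]
  100 → locker 3  [load 775/900]
  700 → locker 4 (new)  [load 700/900]
4 storage lockers opened.

4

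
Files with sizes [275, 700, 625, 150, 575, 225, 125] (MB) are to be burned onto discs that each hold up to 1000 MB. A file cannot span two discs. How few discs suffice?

3

Total = 700 + 625 + 575 + 275 + 225 + 150 + 125 = 2675 MB.
Lower bound: ⌈2675/1000⌉ = 3 discs.
A packing using 3 discs:
  disc 1: 700 + 275 = 975
  disc 2: 625 + 225 + 150 = 1000
  disc 3: 575 + 125 = 700
This matches the lower bound, so 3 is optimal.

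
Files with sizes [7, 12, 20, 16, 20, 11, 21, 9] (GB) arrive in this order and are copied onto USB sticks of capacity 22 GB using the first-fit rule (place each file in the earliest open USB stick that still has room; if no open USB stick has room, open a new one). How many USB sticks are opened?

  7 → USB stick 1 (new)  [load 7/22]
  12 → USB stick 1  [load 19/22]
  20 → USB stick 2 (new)  [load 20/22]
  16 → USB stick 3 (new)  [load 16/22]
  20 → USB stick 4 (new)  [load 20/22]
  11 → USB stick 5 (new)  [load 11/22]
  21 → USB stick 6 (new)  [load 21/22]
  9 → USB stick 5  [load 20/22]
6 USB sticks opened.

6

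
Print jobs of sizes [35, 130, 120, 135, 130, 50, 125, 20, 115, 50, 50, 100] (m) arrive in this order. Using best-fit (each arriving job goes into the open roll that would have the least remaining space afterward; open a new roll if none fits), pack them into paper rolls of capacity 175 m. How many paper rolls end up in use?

  35 → roll 1 (new)  [load 35/175]
  130 → roll 1  [load 165/175]
  120 → roll 2 (new)  [load 120/175]
  135 → roll 3 (new)  [load 135/175]
  130 → roll 4 (new)  [load 130/175]
  50 → roll 2  [load 170/175]
  125 → roll 5 (new)  [load 125/175]
  20 → roll 3  [load 155/175]
  115 → roll 6 (new)  [load 115/175]
  50 → roll 5  [load 175/175]
  50 → roll 6  [load 165/175]
  100 → roll 7 (new)  [load 100/175]
7 paper rolls opened.

7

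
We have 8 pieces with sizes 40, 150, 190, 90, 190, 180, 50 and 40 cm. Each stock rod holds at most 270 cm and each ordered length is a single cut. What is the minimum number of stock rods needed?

4

Total = 190 + 190 + 180 + 150 + 90 + 50 + 40 + 40 = 930 cm.
Lower bound: ⌈930/270⌉ = 4 stock rods.
A packing using 4 stock rods:
  stock rod 1: 190 + 50 = 240
  stock rod 2: 190 + 40 + 40 = 270
  stock rod 3: 180 + 90 = 270
  stock rod 4: 150 = 150
This matches the lower bound, so 4 is optimal.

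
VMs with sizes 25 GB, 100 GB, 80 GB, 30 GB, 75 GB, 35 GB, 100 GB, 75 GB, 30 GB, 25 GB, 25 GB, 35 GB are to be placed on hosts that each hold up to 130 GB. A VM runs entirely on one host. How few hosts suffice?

Total = 100 + 100 + 80 + 75 + 75 + 35 + 35 + 30 + 30 + 25 + 25 + 25 = 635 GB.
Lower bound: ⌈635/130⌉ = 5 hosts.
A packing using 6 hosts:
  host 1: 100 + 30 = 130
  host 2: 100 + 30 = 130
  host 3: 80 + 35 = 115
  host 4: 75 + 35 = 110
  host 5: 75 + 25 + 25 = 125
  host 6: 25 = 25
No arrangement into 5 hosts stays within capacity, so 6 is optimal.

6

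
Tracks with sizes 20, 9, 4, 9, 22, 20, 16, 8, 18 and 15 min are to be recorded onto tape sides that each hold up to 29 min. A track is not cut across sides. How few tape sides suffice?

6

Total = 22 + 20 + 20 + 18 + 16 + 15 + 9 + 9 + 8 + 4 = 141 min.
Lower bound: ⌈141/29⌉ = 5 tape sides.
Also, 6 tracks each exceed 29/2 min, and no two of those can share a side, so at least 6 tape sides are needed.
A packing using 6 tape sides:
  side 1: 22 + 4 = 26
  side 2: 20 + 9 = 29
  side 3: 20 + 9 = 29
  side 4: 18 + 8 = 26
  side 5: 16 = 16
  side 6: 15 = 15
This matches the lower bound, so 6 is optimal.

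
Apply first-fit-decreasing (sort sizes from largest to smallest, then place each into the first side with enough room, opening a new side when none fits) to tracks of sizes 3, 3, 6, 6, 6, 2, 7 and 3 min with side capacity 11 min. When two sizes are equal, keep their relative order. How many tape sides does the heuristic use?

4

Sorted descending: 7, 6, 6, 6, 3, 3, 3, 2.
  7 → side 1 (new)  [load 7/11]
  6 → side 2 (new)  [load 6/11]
  6 → side 3 (new)  [load 6/11]
  6 → side 4 (new)  [load 6/11]
  3 → side 1  [load 10/11]
  3 → side 2  [load 9/11]
  3 → side 3  [load 9/11]
  2 → side 2  [load 11/11]
4 tape sides opened.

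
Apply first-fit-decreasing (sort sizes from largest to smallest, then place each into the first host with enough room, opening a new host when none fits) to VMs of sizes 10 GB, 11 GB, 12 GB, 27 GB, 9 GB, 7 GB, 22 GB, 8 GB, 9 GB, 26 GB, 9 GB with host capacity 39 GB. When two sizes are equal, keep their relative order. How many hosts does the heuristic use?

Sorted descending: 27, 26, 22, 12, 11, 10, 9, 9, 9, 8, 7.
  27 → host 1 (new)  [load 27/39]
  26 → host 2 (new)  [load 26/39]
  22 → host 3 (new)  [load 22/39]
  12 → host 1  [load 39/39]
  11 → host 2  [load 37/39]
  10 → host 3  [load 32/39]
  9 → host 4 (new)  [load 9/39]
  9 → host 4  [load 18/39]
  9 → host 4  [load 27/39]
  8 → host 4  [load 35/39]
  7 → host 3  [load 39/39]
4 hosts opened.

4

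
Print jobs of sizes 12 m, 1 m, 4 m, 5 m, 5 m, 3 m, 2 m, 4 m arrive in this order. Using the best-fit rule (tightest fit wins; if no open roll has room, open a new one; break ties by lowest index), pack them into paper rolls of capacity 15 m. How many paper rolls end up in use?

3

  12 → roll 1 (new)  [load 12/15]
  1 → roll 1  [load 13/15]
  4 → roll 2 (new)  [load 4/15]
  5 → roll 2  [load 9/15]
  5 → roll 2  [load 14/15]
  3 → roll 3 (new)  [load 3/15]
  2 → roll 1  [load 15/15]
  4 → roll 3  [load 7/15]
3 paper rolls opened.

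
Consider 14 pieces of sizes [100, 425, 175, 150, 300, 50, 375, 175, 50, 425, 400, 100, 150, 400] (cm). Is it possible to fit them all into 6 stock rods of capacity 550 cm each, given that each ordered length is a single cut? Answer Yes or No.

Total = 3275 cm; ⌈3275/550⌉ = 6.
The bound of 6 does not rule out 6, but exhaustive search shows no assignment into 6 stock rods of capacity 550 cm exists — the minimum is 7.

No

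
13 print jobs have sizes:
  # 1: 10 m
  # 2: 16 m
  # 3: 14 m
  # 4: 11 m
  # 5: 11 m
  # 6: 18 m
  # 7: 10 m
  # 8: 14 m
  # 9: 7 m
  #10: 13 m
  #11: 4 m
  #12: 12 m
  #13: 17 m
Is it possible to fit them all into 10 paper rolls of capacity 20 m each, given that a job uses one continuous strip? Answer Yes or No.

Yes

A valid assignment using 10 paper rolls:
  roll 1: 18 = 18
  roll 2: 17 = 17
  roll 3: 16 + 4 = 20
  roll 4: 14 = 14
  roll 5: 14 = 14
  roll 6: 13 + 7 = 20
  roll 7: 12 = 12
  roll 8: 11 = 11
  roll 9: 11 = 11
  roll 10: 10 + 10 = 20
Every load is within 20 m, so 10 paper rolls suffice.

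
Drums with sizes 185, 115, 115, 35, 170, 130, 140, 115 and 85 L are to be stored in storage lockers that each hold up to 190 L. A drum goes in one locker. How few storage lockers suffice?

Total = 185 + 170 + 140 + 130 + 115 + 115 + 115 + 85 + 35 = 1090 L.
Lower bound: ⌈1090/190⌉ = 6 storage lockers.
Also, 7 drums each exceed 95 L, and no two of those can share a locker, so at least 7 storage lockers are needed.
A packing using 8 storage lockers:
  locker 1: 185 = 185
  locker 2: 170 = 170
  locker 3: 140 + 35 = 175
  locker 4: 130 = 130
  locker 5: 115 = 115
  locker 6: 115 = 115
  locker 7: 115 = 115
  locker 8: 85 = 85
No arrangement into 7 storage lockers stays within capacity, so 8 is optimal.

8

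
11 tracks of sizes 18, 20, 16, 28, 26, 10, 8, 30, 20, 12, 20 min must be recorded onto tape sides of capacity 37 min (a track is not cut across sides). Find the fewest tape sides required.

Total = 30 + 28 + 26 + 20 + 20 + 20 + 18 + 16 + 12 + 10 + 8 = 208 min.
Lower bound: ⌈208/37⌉ = 6 tape sides.
A packing using 7 tape sides:
  side 1: 30 = 30
  side 2: 28 + 8 = 36
  side 3: 26 + 10 = 36
  side 4: 20 + 16 = 36
  side 5: 20 + 12 = 32
  side 6: 20 = 20
  side 7: 18 = 18
No arrangement into 6 tape sides stays within capacity, so 7 is optimal.

7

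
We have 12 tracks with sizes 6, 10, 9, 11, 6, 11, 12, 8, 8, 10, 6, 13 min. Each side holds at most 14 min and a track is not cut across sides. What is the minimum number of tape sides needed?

10

Total = 13 + 12 + 11 + 11 + 10 + 10 + 9 + 8 + 8 + 6 + 6 + 6 = 110 min.
Lower bound: ⌈110/14⌉ = 8 tape sides.
Also, 9 tracks each exceed 7 min, and no two of those can share a side, so at least 9 tape sides are needed.
A packing using 10 tape sides:
  side 1: 13 = 13
  side 2: 12 = 12
  side 3: 11 = 11
  side 4: 11 = 11
  side 5: 10 = 10
  side 6: 10 = 10
  side 7: 9 = 9
  side 8: 8 + 6 = 14
  side 9: 8 + 6 = 14
  side 10: 6 = 6
No arrangement into 9 tape sides stays within capacity, so 10 is optimal.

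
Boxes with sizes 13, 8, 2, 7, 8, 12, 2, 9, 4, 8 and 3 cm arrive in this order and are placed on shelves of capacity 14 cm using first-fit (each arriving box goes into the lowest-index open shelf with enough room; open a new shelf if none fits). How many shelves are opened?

  13 → shelf 1 (new)  [load 13/14]
  8 → shelf 2 (new)  [load 8/14]
  2 → shelf 2  [load 10/14]
  7 → shelf 3 (new)  [load 7/14]
  8 → shelf 4 (new)  [load 8/14]
  12 → shelf 5 (new)  [load 12/14]
  2 → shelf 2  [load 12/14]
  9 → shelf 6 (new)  [load 9/14]
  4 → shelf 3  [load 11/14]
  8 → shelf 7 (new)  [load 8/14]
  3 → shelf 3  [load 14/14]
7 shelves opened.

7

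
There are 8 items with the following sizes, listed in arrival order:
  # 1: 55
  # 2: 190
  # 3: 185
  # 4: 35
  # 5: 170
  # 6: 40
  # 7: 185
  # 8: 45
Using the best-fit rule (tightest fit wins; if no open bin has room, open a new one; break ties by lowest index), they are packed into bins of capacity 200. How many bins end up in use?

  55 → bin 1 (new)  [load 55/200]
  190 → bin 2 (new)  [load 190/200]
  185 → bin 3 (new)  [load 185/200]
  35 → bin 1  [load 90/200]
  170 → bin 4 (new)  [load 170/200]
  40 → bin 1  [load 130/200]
  185 → bin 5 (new)  [load 185/200]
  45 → bin 1  [load 175/200]
5 bins opened.

5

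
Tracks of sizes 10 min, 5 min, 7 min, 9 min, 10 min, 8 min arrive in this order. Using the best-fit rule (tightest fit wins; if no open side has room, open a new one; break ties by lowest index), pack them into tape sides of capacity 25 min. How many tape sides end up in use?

  10 → side 1 (new)  [load 10/25]
  5 → side 1  [load 15/25]
  7 → side 1  [load 22/25]
  9 → side 2 (new)  [load 9/25]
  10 → side 2  [load 19/25]
  8 → side 3 (new)  [load 8/25]
3 tape sides opened.

3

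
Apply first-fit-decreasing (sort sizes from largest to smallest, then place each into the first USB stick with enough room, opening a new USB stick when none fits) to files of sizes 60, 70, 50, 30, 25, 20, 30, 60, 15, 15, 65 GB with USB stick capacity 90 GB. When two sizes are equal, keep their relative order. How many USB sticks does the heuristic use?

Sorted descending: 70, 65, 60, 60, 50, 30, 30, 25, 20, 15, 15.
  70 → USB stick 1 (new)  [load 70/90]
  65 → USB stick 2 (new)  [load 65/90]
  60 → USB stick 3 (new)  [load 60/90]
  60 → USB stick 4 (new)  [load 60/90]
  50 → USB stick 5 (new)  [load 50/90]
  30 → USB stick 3  [load 90/90]
  30 → USB stick 4  [load 90/90]
  25 → USB stick 2  [load 90/90]
  20 → USB stick 1  [load 90/90]
  15 → USB stick 5  [load 65/90]
  15 → USB stick 5  [load 80/90]
5 USB sticks opened.

5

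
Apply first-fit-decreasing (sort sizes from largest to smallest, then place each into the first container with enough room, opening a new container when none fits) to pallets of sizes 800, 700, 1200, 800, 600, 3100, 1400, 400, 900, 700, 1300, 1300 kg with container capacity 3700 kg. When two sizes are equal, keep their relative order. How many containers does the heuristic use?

4

Sorted descending: 3100, 1400, 1300, 1300, 1200, 900, 800, 800, 700, 700, 600, 400.
  3100 → container 1 (new)  [load 3100/3700]
  1400 → container 2 (new)  [load 1400/3700]
  1300 → container 2  [load 2700/3700]
  1300 → container 3 (new)  [load 1300/3700]
  1200 → container 3  [load 2500/3700]
  900 → container 2  [load 3600/3700]
  800 → container 3  [load 3300/3700]
  800 → container 4 (new)  [load 800/3700]
  700 → container 4  [load 1500/3700]
  700 → container 4  [load 2200/3700]
  600 → container 1  [load 3700/3700]
  400 → container 3  [load 3700/3700]
4 containers opened.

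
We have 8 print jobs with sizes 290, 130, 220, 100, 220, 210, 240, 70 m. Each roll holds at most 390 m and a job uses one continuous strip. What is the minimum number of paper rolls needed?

Total = 290 + 240 + 220 + 220 + 210 + 130 + 100 + 70 = 1480 m.
Lower bound: ⌈1480/390⌉ = 4 paper rolls.
Also, 5 print jobs each exceed 195 m, and no two of those can share a roll, so at least 5 paper rolls are needed.
A packing using 5 paper rolls:
  roll 1: 290 + 100 = 390
  roll 2: 240 + 130 = 370
  roll 3: 220 + 70 = 290
  roll 4: 220 = 220
  roll 5: 210 = 210
This matches the lower bound, so 5 is optimal.

5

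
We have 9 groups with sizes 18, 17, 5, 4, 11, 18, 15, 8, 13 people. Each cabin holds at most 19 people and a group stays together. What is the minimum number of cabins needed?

Total = 18 + 18 + 17 + 15 + 13 + 11 + 8 + 5 + 4 = 109 people.
Lower bound: ⌈109/19⌉ = 6 cabins.
A packing using 6 cabins:
  cabin 1: 18 = 18
  cabin 2: 18 = 18
  cabin 3: 17 = 17
  cabin 4: 15 + 4 = 19
  cabin 5: 13 + 5 = 18
  cabin 6: 11 + 8 = 19
This matches the lower bound, so 6 is optimal.

6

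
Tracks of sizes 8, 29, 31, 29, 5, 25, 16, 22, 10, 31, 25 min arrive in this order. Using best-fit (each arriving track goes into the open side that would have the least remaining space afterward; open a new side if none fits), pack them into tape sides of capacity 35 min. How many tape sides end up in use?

  8 → side 1 (new)  [load 8/35]
  29 → side 2 (new)  [load 29/35]
  31 → side 3 (new)  [load 31/35]
  29 → side 4 (new)  [load 29/35]
  5 → side 2  [load 34/35]
  25 → side 1  [load 33/35]
  16 → side 5 (new)  [load 16/35]
  22 → side 6 (new)  [load 22/35]
  10 → side 6  [load 32/35]
  31 → side 7 (new)  [load 31/35]
  25 → side 8 (new)  [load 25/35]
8 tape sides opened.

8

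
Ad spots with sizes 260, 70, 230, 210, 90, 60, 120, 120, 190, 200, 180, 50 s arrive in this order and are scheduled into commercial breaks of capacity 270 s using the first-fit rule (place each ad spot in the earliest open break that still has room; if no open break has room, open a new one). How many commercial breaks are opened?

  260 → break 1 (new)  [load 260/270]
  70 → break 2 (new)  [load 70/270]
  230 → break 3 (new)  [load 230/270]
  210 → break 4 (new)  [load 210/270]
  90 → break 2  [load 160/270]
  60 → break 2  [load 220/270]
  120 → break 5 (new)  [load 120/270]
  120 → break 5  [load 240/270]
  190 → break 6 (new)  [load 190/270]
  200 → break 7 (new)  [load 200/270]
  180 → break 8 (new)  [load 180/270]
  50 → break 2  [load 270/270]
8 commercial breaks opened.

8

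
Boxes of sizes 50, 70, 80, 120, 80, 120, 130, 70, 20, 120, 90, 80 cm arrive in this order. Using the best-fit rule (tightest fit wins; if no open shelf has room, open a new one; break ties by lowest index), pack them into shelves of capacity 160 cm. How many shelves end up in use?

  50 → shelf 1 (new)  [load 50/160]
  70 → shelf 1  [load 120/160]
  80 → shelf 2 (new)  [load 80/160]
  120 → shelf 3 (new)  [load 120/160]
  80 → shelf 2  [load 160/160]
  120 → shelf 4 (new)  [load 120/160]
  130 → shelf 5 (new)  [load 130/160]
  70 → shelf 6 (new)  [load 70/160]
  20 → shelf 5  [load 150/160]
  120 → shelf 7 (new)  [load 120/160]
  90 → shelf 6  [load 160/160]
  80 → shelf 8 (new)  [load 80/160]
8 shelves opened.

8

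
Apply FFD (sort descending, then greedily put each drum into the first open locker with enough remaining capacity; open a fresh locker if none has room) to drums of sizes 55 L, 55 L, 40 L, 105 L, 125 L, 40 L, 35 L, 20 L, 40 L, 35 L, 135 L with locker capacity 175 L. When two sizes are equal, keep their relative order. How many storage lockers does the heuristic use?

5

Sorted descending: 135, 125, 105, 55, 55, 40, 40, 40, 35, 35, 20.
  135 → locker 1 (new)  [load 135/175]
  125 → locker 2 (new)  [load 125/175]
  105 → locker 3 (new)  [load 105/175]
  55 → locker 3  [load 160/175]
  55 → locker 4 (new)  [load 55/175]
  40 → locker 1  [load 175/175]
  40 → locker 2  [load 165/175]
  40 → locker 4  [load 95/175]
  35 → locker 4  [load 130/175]
  35 → locker 4  [load 165/175]
  20 → locker 5 (new)  [load 20/175]
5 storage lockers opened.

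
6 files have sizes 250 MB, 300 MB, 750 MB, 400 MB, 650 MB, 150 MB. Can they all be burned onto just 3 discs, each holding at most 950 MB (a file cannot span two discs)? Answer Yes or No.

Yes

A valid assignment using 3 discs:
  disc 1: 750 + 150 = 900
  disc 2: 650 + 300 = 950
  disc 3: 400 + 250 = 650
Every load is within 950 MB, so 3 discs suffice.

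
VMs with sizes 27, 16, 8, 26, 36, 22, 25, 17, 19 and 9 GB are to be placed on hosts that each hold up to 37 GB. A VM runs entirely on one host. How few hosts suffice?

7

Total = 36 + 27 + 26 + 25 + 22 + 19 + 17 + 16 + 9 + 8 = 205 GB.
Lower bound: ⌈205/37⌉ = 6 hosts.
A packing using 7 hosts:
  host 1: 36 = 36
  host 2: 27 + 9 = 36
  host 3: 26 + 8 = 34
  host 4: 25 = 25
  host 5: 22 = 22
  host 6: 19 + 17 = 36
  host 7: 16 = 16
No arrangement into 6 hosts stays within capacity, so 7 is optimal.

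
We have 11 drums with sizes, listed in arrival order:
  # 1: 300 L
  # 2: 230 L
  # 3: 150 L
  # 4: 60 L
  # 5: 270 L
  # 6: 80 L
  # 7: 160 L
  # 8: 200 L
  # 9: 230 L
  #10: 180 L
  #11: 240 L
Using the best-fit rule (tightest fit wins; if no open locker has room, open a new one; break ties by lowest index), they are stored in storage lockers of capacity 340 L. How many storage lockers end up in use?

8

  300 → locker 1 (new)  [load 300/340]
  230 → locker 2 (new)  [load 230/340]
  150 → locker 3 (new)  [load 150/340]
  60 → locker 2  [load 290/340]
  270 → locker 4 (new)  [load 270/340]
  80 → locker 3  [load 230/340]
  160 → locker 5 (new)  [load 160/340]
  200 → locker 6 (new)  [load 200/340]
  230 → locker 7 (new)  [load 230/340]
  180 → locker 5  [load 340/340]
  240 → locker 8 (new)  [load 240/340]
8 storage lockers opened.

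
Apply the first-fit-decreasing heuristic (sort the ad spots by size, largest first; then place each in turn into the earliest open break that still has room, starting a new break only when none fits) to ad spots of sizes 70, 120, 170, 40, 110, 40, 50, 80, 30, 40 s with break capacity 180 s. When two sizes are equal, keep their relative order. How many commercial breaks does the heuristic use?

Sorted descending: 170, 120, 110, 80, 70, 50, 40, 40, 40, 30.
  170 → break 1 (new)  [load 170/180]
  120 → break 2 (new)  [load 120/180]
  110 → break 3 (new)  [load 110/180]
  80 → break 4 (new)  [load 80/180]
  70 → break 3  [load 180/180]
  50 → break 2  [load 170/180]
  40 → break 4  [load 120/180]
  40 → break 4  [load 160/180]
  40 → break 5 (new)  [load 40/180]
  30 → break 5  [load 70/180]
5 commercial breaks opened.

5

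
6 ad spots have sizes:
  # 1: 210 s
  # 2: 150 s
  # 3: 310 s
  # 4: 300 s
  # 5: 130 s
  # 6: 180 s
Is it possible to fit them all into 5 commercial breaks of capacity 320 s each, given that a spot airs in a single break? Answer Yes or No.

Yes

A valid assignment using 5 commercial breaks:
  break 1: 310 = 310
  break 2: 300 = 300
  break 3: 210 = 210
  break 4: 180 + 130 = 310
  break 5: 150 = 150
Every load is within 320 s, so 5 commercial breaks suffice.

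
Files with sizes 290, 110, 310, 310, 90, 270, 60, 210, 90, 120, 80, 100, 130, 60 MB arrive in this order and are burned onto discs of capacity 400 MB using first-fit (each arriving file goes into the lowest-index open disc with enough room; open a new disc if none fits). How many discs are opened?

  290 → disc 1 (new)  [load 290/400]
  110 → disc 1  [load 400/400]
  310 → disc 2 (new)  [load 310/400]
  310 → disc 3 (new)  [load 310/400]
  90 → disc 2  [load 400/400]
  270 → disc 4 (new)  [load 270/400]
  60 → disc 3  [load 370/400]
  210 → disc 5 (new)  [load 210/400]
  90 → disc 4  [load 360/400]
  120 → disc 5  [load 330/400]
  80 → disc 6 (new)  [load 80/400]
  100 → disc 6  [load 180/400]
  130 → disc 6  [load 310/400]
  60 → disc 5  [load 390/400]
6 discs opened.

6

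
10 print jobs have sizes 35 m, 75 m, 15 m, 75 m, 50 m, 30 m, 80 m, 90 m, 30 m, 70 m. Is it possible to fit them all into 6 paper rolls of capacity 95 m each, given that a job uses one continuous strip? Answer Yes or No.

Total = 550 m; ⌈550/95⌉ = 6.
The bound of 6 does not rule out 6, but exhaustive search shows no assignment into 6 paper rolls of capacity 95 m exists — the minimum is 7.

No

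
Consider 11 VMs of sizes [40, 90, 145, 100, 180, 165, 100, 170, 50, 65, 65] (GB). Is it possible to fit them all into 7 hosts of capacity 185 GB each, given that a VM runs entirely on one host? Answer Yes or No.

A valid assignment using 7 hosts:
  host 1: 180 = 180
  host 2: 170 = 170
  host 3: 165 = 165
  host 4: 145 + 40 = 185
  host 5: 100 + 65 = 165
  host 6: 100 + 65 = 165
  host 7: 90 + 50 = 140
Every load is within 185 GB, so 7 hosts suffice.

Yes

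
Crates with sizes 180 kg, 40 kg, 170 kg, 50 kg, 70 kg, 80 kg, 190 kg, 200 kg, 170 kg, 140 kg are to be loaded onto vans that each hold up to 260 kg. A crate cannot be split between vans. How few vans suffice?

6

Total = 200 + 190 + 180 + 170 + 170 + 140 + 80 + 70 + 50 + 40 = 1290 kg.
Lower bound: ⌈1290/260⌉ = 5 vans.
Also, 6 crates each exceed 130 kg, and no two of those can share a van, so at least 6 vans are needed.
A packing using 6 vans:
  van 1: 200 + 50 = 250
  van 2: 190 + 70 = 260
  van 3: 180 + 80 = 260
  van 4: 170 + 40 = 210
  van 5: 170 = 170
  van 6: 140 = 140
This matches the lower bound, so 6 is optimal.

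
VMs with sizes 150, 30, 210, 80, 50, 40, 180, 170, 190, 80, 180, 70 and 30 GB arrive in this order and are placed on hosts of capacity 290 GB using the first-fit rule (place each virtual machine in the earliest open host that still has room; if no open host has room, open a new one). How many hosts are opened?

  150 → host 1 (new)  [load 150/290]
  30 → host 1  [load 180/290]
  210 → host 2 (new)  [load 210/290]
  80 → host 1  [load 260/290]
  50 → host 2  [load 260/290]
  40 → host 3 (new)  [load 40/290]
  180 → host 3  [load 220/290]
  170 → host 4 (new)  [load 170/290]
  190 → host 5 (new)  [load 190/290]
  80 → host 4  [load 250/290]
  180 → host 6 (new)  [load 180/290]
  70 → host 3  [load 290/290]
  30 → host 1  [load 290/290]
6 hosts opened.

6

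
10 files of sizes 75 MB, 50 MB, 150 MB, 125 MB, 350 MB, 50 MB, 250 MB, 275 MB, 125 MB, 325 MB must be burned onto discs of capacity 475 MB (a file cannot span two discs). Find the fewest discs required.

Total = 350 + 325 + 275 + 250 + 150 + 125 + 125 + 75 + 50 + 50 = 1775 MB.
Lower bound: ⌈1775/475⌉ = 4 discs.
A packing using 4 discs:
  disc 1: 350 + 125 = 475
  disc 2: 325 + 150 = 475
  disc 3: 275 + 125 + 75 = 475
  disc 4: 250 + 50 + 50 = 350
This matches the lower bound, so 4 is optimal.

4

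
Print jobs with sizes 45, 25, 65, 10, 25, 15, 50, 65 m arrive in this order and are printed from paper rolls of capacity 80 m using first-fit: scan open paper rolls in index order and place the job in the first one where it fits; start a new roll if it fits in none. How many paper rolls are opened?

  45 → roll 1 (new)  [load 45/80]
  25 → roll 1  [load 70/80]
  65 → roll 2 (new)  [load 65/80]
  10 → roll 1  [load 80/80]
  25 → roll 3 (new)  [load 25/80]
  15 → roll 2  [load 80/80]
  50 → roll 3  [load 75/80]
  65 → roll 4 (new)  [load 65/80]
4 paper rolls opened.

4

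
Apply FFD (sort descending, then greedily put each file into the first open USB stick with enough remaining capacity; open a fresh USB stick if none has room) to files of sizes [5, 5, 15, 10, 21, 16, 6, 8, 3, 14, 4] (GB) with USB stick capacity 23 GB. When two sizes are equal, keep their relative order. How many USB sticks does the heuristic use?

5

Sorted descending: 21, 16, 15, 14, 10, 8, 6, 5, 5, 4, 3.
  21 → USB stick 1 (new)  [load 21/23]
  16 → USB stick 2 (new)  [load 16/23]
  15 → USB stick 3 (new)  [load 15/23]
  14 → USB stick 4 (new)  [load 14/23]
  10 → USB stick 5 (new)  [load 10/23]
  8 → USB stick 3  [load 23/23]
  6 → USB stick 2  [load 22/23]
  5 → USB stick 4  [load 19/23]
  5 → USB stick 5  [load 15/23]
  4 → USB stick 4  [load 23/23]
  3 → USB stick 5  [load 18/23]
5 USB sticks opened.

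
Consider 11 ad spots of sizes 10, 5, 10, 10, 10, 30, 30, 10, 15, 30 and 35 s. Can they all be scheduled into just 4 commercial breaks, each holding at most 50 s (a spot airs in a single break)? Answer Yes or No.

A valid assignment using 4 commercial breaks:
  break 1: 35 + 15 = 50
  break 2: 30 + 10 + 10 = 50
  break 3: 30 + 10 + 10 = 50
  break 4: 30 + 10 + 5 = 45
Every load is within 50 s, so 4 commercial breaks suffice.

Yes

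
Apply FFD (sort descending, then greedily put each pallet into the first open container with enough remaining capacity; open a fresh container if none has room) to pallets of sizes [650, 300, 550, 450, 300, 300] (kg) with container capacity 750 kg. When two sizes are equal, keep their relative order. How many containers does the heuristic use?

4

Sorted descending: 650, 550, 450, 300, 300, 300.
  650 → container 1 (new)  [load 650/750]
  550 → container 2 (new)  [load 550/750]
  450 → container 3 (new)  [load 450/750]
  300 → container 3  [load 750/750]
  300 → container 4 (new)  [load 300/750]
  300 → container 4  [load 600/750]
4 containers opened.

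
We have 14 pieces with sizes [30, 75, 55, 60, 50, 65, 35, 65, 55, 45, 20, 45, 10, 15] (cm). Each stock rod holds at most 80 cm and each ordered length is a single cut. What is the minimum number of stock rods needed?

Total = 75 + 65 + 65 + 60 + 55 + 55 + 50 + 45 + 45 + 35 + 30 + 20 + 15 + 10 = 625 cm.
Lower bound: ⌈625/80⌉ = 8 stock rods.
Also, 9 pieces each exceed 40 cm, and no two of those can share a stock rod, so at least 9 stock rods are needed.
A packing using 9 stock rods:
  stock rod 1: 75 = 75
  stock rod 2: 65 + 15 = 80
  stock rod 3: 65 + 10 = 75
  stock rod 4: 60 + 20 = 80
  stock rod 5: 55 = 55
  stock rod 6: 55 = 55
  stock rod 7: 50 + 30 = 80
  stock rod 8: 45 + 35 = 80
  stock rod 9: 45 = 45
This matches the lower bound, so 9 is optimal.

9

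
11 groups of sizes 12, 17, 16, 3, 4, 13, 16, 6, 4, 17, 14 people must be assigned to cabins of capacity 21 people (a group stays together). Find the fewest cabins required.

Total = 17 + 17 + 16 + 16 + 14 + 13 + 12 + 6 + 4 + 4 + 3 = 122 people.
Lower bound: ⌈122/21⌉ = 6 cabins.
Also, 7 groups each exceed 21/2 people, and no two of those can share a cabin, so at least 7 cabins are needed.
A packing using 7 cabins:
  cabin 1: 17 + 4 = 21
  cabin 2: 17 + 4 = 21
  cabin 3: 16 + 3 = 19
  cabin 4: 16 = 16
  cabin 5: 14 + 6 = 20
  cabin 6: 13 = 13
  cabin 7: 12 = 12
This matches the lower bound, so 7 is optimal.

7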